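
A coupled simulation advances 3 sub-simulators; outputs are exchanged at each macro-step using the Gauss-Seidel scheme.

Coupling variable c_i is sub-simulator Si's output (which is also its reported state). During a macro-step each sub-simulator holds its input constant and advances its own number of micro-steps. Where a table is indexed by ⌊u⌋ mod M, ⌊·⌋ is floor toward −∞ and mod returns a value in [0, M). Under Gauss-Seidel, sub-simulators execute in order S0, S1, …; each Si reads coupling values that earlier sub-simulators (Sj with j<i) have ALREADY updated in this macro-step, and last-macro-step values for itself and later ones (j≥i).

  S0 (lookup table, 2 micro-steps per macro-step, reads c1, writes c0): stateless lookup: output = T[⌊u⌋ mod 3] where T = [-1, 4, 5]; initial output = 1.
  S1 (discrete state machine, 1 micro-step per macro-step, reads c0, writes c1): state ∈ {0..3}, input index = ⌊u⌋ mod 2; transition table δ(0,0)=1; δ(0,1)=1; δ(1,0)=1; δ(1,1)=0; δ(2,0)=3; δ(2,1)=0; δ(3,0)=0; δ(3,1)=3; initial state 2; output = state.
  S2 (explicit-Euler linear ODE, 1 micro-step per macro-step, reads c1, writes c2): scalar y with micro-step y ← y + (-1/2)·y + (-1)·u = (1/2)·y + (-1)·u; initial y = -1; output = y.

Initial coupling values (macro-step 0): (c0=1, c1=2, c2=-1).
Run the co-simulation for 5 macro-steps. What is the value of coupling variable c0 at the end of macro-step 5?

c0 at macro-step 5 = 4

macro 1: S0 reads c1=2 → after 2×micro: 5; S1 reads c0=5 → after 1×micro: 0; S2 reads c1=0 → after 1×micro: -1/2 ⇒ (c0=5, c1=0, c2=-1/2)
macro 2: S0 reads c1=0 → after 2×micro: -1; S1 reads c0=-1 → after 1×micro: 1; S2 reads c1=1 → after 1×micro: -5/4 ⇒ (c0=-1, c1=1, c2=-5/4)
macro 3: S0 reads c1=1 → after 2×micro: 4; S1 reads c0=4 → after 1×micro: 1; S2 reads c1=1 → after 1×micro: -13/8 ⇒ (c0=4, c1=1, c2=-13/8)
macro 4: S0 reads c1=1 → after 2×micro: 4; S1 reads c0=4 → after 1×micro: 1; S2 reads c1=1 → after 1×micro: -29/16 ⇒ (c0=4, c1=1, c2=-29/16)
macro 5: S0 reads c1=1 → after 2×micro: 4; S1 reads c0=4 → after 1×micro: 1; S2 reads c1=1 → after 1×micro: -61/32 ⇒ (c0=4, c1=1, c2=-61/32)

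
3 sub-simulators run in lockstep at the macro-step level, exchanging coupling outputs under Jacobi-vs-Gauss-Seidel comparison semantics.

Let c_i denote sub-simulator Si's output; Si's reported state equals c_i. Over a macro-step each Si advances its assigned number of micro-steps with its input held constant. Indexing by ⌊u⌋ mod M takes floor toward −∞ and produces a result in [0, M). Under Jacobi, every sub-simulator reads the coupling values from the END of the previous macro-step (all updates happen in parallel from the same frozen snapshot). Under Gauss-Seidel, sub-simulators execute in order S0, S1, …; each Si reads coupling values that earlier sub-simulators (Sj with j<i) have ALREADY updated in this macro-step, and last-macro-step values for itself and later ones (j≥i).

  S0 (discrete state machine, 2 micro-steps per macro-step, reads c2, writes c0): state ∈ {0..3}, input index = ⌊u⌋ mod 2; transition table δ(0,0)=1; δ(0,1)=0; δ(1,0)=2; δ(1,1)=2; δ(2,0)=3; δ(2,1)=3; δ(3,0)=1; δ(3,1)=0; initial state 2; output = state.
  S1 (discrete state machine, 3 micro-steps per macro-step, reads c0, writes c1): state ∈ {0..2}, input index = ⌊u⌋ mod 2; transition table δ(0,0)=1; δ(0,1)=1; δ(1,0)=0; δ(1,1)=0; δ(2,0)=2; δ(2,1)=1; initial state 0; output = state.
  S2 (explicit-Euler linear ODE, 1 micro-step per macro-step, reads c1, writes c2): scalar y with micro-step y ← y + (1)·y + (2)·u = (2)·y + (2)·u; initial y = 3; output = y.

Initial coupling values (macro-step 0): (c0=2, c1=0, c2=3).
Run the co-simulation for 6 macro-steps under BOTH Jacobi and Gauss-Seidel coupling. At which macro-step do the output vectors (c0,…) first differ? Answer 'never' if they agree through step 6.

[Jacobi] macro 1: S0 reads c2=3 → after 2×micro: 0; S1 reads c0=2 → after 3×micro: 1; S2 reads c1=0 → after 1×micro: 6 ⇒ (c0=0, c1=1, c2=6)
[Jacobi] macro 2: S0 reads c2=6 → after 2×micro: 2; S1 reads c0=0 → after 3×micro: 0; S2 reads c1=1 → after 1×micro: 14 ⇒ (c0=2, c1=0, c2=14)
[Jacobi] macro 3: S0 reads c2=14 → after 2×micro: 1; S1 reads c0=2 → after 3×micro: 1; S2 reads c1=0 → after 1×micro: 28 ⇒ (c0=1, c1=1, c2=28)
[Jacobi] macro 4: S0 reads c2=28 → after 2×micro: 3; S1 reads c0=1 → after 3×micro: 0; S2 reads c1=1 → after 1×micro: 58 ⇒ (c0=3, c1=0, c2=58)
[Jacobi] macro 5: S0 reads c2=58 → after 2×micro: 2; S1 reads c0=3 → after 3×micro: 1; S2 reads c1=0 → after 1×micro: 116 ⇒ (c0=2, c1=1, c2=116)
[Jacobi] macro 6: S0 reads c2=116 → after 2×micro: 1; S1 reads c0=2 → after 3×micro: 0; S2 reads c1=1 → after 1×micro: 234 ⇒ (c0=1, c1=0, c2=234)
[Gauss-Seidel] macro 1: S0 reads c2=3 → after 2×micro: 0; S1 reads c0=0 → after 3×micro: 1; S2 reads c1=1 → after 1×micro: 8 ⇒ (c0=0, c1=1, c2=8)
[Gauss-Seidel] macro 2: S0 reads c2=8 → after 2×micro: 2; S1 reads c0=2 → after 3×micro: 0; S2 reads c1=0 → after 1×micro: 16 ⇒ (c0=2, c1=0, c2=16)
[Gauss-Seidel] macro 3: S0 reads c2=16 → after 2×micro: 1; S1 reads c0=1 → after 3×micro: 1; S2 reads c1=1 → after 1×micro: 34 ⇒ (c0=1, c1=1, c2=34)
[Gauss-Seidel] macro 4: S0 reads c2=34 → after 2×micro: 3; S1 reads c0=3 → after 3×micro: 0; S2 reads c1=0 → after 1×micro: 68 ⇒ (c0=3, c1=0, c2=68)
[Gauss-Seidel] macro 5: S0 reads c2=68 → after 2×micro: 2; S1 reads c0=2 → after 3×micro: 1; S2 reads c1=1 → after 1×micro: 138 ⇒ (c0=2, c1=1, c2=138)
[Gauss-Seidel] macro 6: S0 reads c2=138 → after 2×micro: 1; S1 reads c0=1 → after 3×micro: 0; S2 reads c1=0 → after 1×micro: 276 ⇒ (c0=1, c1=0, c2=276)

first divergence at macro-step: 1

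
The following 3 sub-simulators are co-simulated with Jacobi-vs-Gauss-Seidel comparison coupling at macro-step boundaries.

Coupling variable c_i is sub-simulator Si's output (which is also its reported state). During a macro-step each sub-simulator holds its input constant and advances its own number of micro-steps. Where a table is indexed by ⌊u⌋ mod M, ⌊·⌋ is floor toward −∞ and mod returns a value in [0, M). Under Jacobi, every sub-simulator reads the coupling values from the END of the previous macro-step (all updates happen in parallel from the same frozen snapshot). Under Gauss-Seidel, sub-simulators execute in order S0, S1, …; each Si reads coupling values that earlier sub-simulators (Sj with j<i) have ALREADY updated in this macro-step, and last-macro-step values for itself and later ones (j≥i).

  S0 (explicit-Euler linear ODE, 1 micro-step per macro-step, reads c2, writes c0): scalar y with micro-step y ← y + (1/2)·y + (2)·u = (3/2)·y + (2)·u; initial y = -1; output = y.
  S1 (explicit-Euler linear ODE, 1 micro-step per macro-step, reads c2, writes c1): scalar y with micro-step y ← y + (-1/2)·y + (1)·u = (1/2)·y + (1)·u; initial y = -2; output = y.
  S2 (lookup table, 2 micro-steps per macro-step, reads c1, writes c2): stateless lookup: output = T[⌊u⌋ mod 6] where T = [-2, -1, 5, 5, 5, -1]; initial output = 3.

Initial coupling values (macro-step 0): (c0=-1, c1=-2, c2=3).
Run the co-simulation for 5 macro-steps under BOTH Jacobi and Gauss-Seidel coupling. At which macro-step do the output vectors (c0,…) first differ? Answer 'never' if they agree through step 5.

first divergence at macro-step: 2

[Jacobi] macro 1: S0 reads c2=3 → after 1×micro: 9/2; S1 reads c2=3 → after 1×micro: 2; S2 reads c1=-2 → after 2×micro: 5 ⇒ (c0=9/2, c1=2, c2=5)
[Jacobi] macro 2: S0 reads c2=5 → after 1×micro: 67/4; S1 reads c2=5 → after 1×micro: 6; S2 reads c1=2 → after 2×micro: 5 ⇒ (c0=67/4, c1=6, c2=5)
[Jacobi] macro 3: S0 reads c2=5 → after 1×micro: 281/8; S1 reads c2=5 → after 1×micro: 8; S2 reads c1=6 → after 2×micro: -2 ⇒ (c0=281/8, c1=8, c2=-2)
[Jacobi] macro 4: S0 reads c2=-2 → after 1×micro: 779/16; S1 reads c2=-2 → after 1×micro: 2; S2 reads c1=8 → after 2×micro: 5 ⇒ (c0=779/16, c1=2, c2=5)
[Jacobi] macro 5: S0 reads c2=5 → after 1×micro: 2657/32; S1 reads c2=5 → after 1×micro: 6; S2 reads c1=2 → after 2×micro: 5 ⇒ (c0=2657/32, c1=6, c2=5)
[Gauss-Seidel] macro 1: S0 reads c2=3 → after 1×micro: 9/2; S1 reads c2=3 → after 1×micro: 2; S2 reads c1=2 → after 2×micro: 5 ⇒ (c0=9/2, c1=2, c2=5)
[Gauss-Seidel] macro 2: S0 reads c2=5 → after 1×micro: 67/4; S1 reads c2=5 → after 1×micro: 6; S2 reads c1=6 → after 2×micro: -2 ⇒ (c0=67/4, c1=6, c2=-2)
[Gauss-Seidel] macro 3: S0 reads c2=-2 → after 1×micro: 169/8; S1 reads c2=-2 → after 1×micro: 1; S2 reads c1=1 → after 2×micro: -1 ⇒ (c0=169/8, c1=1, c2=-1)
[Gauss-Seidel] macro 4: S0 reads c2=-1 → after 1×micro: 475/16; S1 reads c2=-1 → after 1×micro: -1/2; S2 reads c1=-1/2 → after 2×micro: -1 ⇒ (c0=475/16, c1=-1/2, c2=-1)
[Gauss-Seidel] macro 5: S0 reads c2=-1 → after 1×micro: 1361/32; S1 reads c2=-1 → after 1×micro: -5/4; S2 reads c1=-5/4 → after 2×micro: 5 ⇒ (c0=1361/32, c1=-5/4, c2=5)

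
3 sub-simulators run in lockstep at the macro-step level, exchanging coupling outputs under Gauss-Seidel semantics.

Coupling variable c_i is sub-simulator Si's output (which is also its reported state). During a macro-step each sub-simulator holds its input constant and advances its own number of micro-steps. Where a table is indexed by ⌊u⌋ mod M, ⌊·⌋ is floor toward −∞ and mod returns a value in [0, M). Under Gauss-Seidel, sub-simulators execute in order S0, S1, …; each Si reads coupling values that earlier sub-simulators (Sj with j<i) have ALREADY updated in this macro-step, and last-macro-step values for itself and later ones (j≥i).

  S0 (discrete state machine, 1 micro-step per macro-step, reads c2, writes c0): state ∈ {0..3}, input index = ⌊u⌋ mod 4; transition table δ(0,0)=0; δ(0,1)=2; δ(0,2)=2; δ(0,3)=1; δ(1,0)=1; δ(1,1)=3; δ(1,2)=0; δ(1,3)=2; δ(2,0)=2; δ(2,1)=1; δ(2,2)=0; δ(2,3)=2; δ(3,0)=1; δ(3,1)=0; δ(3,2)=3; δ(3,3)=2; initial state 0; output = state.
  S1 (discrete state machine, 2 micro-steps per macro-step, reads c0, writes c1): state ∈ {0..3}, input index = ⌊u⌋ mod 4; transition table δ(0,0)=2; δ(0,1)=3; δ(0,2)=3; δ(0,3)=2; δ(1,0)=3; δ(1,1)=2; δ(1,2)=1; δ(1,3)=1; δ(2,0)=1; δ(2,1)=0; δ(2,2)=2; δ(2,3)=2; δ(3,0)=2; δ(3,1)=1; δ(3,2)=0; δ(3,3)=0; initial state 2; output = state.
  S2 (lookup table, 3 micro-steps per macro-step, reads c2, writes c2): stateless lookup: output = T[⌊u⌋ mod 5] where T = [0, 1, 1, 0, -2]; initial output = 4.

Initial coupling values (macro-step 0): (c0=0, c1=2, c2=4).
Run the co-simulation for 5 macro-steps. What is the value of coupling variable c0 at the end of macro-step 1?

c0 at macro-step 1 = 0

macro 1: S0 reads c2=4 → after 1×micro: 0; S1 reads c0=0 → after 2×micro: 3; S2 reads c2=4 → after 3×micro: -2 ⇒ (c0=0, c1=3, c2=-2)
macro 2: S0 reads c2=-2 → after 1×micro: 2; S1 reads c0=2 → after 2×micro: 3; S2 reads c2=-2 → after 3×micro: 0 ⇒ (c0=2, c1=3, c2=0)
macro 3: S0 reads c2=0 → after 1×micro: 2; S1 reads c0=2 → after 2×micro: 3; S2 reads c2=0 → after 3×micro: 0 ⇒ (c0=2, c1=3, c2=0)
macro 4: S0 reads c2=0 → after 1×micro: 2; S1 reads c0=2 → after 2×micro: 3; S2 reads c2=0 → after 3×micro: 0 ⇒ (c0=2, c1=3, c2=0)
macro 5: S0 reads c2=0 → after 1×micro: 2; S1 reads c0=2 → after 2×micro: 3; S2 reads c2=0 → after 3×micro: 0 ⇒ (c0=2, c1=3, c2=0)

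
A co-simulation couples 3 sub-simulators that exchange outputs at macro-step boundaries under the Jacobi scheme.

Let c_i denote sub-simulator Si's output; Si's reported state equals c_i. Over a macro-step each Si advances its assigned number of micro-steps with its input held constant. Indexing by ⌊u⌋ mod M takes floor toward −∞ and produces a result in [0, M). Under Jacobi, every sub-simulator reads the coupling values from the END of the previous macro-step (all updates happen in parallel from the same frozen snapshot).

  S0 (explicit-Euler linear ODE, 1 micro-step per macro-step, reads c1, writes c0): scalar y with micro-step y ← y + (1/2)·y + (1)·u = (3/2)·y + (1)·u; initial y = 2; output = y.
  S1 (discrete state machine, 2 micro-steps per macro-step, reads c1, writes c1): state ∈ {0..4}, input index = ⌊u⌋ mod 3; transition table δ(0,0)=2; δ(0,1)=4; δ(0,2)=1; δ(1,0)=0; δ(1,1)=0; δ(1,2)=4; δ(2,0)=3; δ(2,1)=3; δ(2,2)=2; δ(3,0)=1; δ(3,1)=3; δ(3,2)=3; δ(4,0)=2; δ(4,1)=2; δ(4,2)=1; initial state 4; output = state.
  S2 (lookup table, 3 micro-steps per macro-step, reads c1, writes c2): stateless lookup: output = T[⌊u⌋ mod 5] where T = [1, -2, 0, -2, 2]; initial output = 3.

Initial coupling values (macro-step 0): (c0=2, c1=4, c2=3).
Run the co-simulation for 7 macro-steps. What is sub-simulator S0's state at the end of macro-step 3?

S0 state at macro-step 3 = 81/4

macro 1: S0 reads c1=4 → after 1×micro: 7; S1 reads c1=4 → after 2×micro: 3; S2 reads c1=4 → after 3×micro: 2 ⇒ (c0=7, c1=3, c2=2)
macro 2: S0 reads c1=3 → after 1×micro: 27/2; S1 reads c1=3 → after 2×micro: 0; S2 reads c1=3 → after 3×micro: -2 ⇒ (c0=27/2, c1=0, c2=-2)
macro 3: S0 reads c1=0 → after 1×micro: 81/4; S1 reads c1=0 → after 2×micro: 3; S2 reads c1=0 → after 3×micro: 1 ⇒ (c0=81/4, c1=3, c2=1)
macro 4: S0 reads c1=3 → after 1×micro: 267/8; S1 reads c1=3 → after 2×micro: 0; S2 reads c1=3 → after 3×micro: -2 ⇒ (c0=267/8, c1=0, c2=-2)
macro 5: S0 reads c1=0 → after 1×micro: 801/16; S1 reads c1=0 → after 2×micro: 3; S2 reads c1=0 → after 3×micro: 1 ⇒ (c0=801/16, c1=3, c2=1)
macro 6: S0 reads c1=3 → after 1×micro: 2499/32; S1 reads c1=3 → after 2×micro: 0; S2 reads c1=3 → after 3×micro: -2 ⇒ (c0=2499/32, c1=0, c2=-2)
macro 7: S0 reads c1=0 → after 1×micro: 7497/64; S1 reads c1=0 → after 2×micro: 3; S2 reads c1=0 → after 3×micro: 1 ⇒ (c0=7497/64, c1=3, c2=1)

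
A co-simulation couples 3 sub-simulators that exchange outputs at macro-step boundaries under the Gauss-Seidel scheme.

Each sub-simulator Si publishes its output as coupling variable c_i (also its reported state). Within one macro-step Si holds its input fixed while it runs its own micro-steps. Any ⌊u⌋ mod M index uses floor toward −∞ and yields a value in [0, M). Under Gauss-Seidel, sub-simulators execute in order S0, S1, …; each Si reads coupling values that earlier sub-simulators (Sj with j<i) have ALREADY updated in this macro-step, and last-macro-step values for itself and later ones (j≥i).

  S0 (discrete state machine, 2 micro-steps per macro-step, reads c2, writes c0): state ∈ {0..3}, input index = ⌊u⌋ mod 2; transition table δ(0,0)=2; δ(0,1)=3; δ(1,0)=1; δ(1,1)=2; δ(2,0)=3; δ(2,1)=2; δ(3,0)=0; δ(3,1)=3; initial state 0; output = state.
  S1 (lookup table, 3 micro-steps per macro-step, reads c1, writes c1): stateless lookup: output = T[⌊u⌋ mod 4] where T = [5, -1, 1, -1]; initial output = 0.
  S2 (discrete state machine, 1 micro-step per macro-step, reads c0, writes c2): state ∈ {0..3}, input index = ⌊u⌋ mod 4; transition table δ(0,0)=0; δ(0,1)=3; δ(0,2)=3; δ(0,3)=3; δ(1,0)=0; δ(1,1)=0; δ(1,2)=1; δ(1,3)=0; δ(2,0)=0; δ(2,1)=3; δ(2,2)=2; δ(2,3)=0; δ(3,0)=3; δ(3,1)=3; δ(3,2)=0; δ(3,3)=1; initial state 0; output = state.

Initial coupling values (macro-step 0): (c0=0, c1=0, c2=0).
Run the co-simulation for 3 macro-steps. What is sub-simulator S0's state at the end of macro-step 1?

macro 1: S0 reads c2=0 → after 2×micro: 3; S1 reads c1=0 → after 3×micro: 5; S2 reads c0=3 → after 1×micro: 3 ⇒ (c0=3, c1=5, c2=3)
macro 2: S0 reads c2=3 → after 2×micro: 3; S1 reads c1=5 → after 3×micro: -1; S2 reads c0=3 → after 1×micro: 1 ⇒ (c0=3, c1=-1, c2=1)
macro 3: S0 reads c2=1 → after 2×micro: 3; S1 reads c1=-1 → after 3×micro: -1; S2 reads c0=3 → after 1×micro: 0 ⇒ (c0=3, c1=-1, c2=0)

S0 state at macro-step 1 = 3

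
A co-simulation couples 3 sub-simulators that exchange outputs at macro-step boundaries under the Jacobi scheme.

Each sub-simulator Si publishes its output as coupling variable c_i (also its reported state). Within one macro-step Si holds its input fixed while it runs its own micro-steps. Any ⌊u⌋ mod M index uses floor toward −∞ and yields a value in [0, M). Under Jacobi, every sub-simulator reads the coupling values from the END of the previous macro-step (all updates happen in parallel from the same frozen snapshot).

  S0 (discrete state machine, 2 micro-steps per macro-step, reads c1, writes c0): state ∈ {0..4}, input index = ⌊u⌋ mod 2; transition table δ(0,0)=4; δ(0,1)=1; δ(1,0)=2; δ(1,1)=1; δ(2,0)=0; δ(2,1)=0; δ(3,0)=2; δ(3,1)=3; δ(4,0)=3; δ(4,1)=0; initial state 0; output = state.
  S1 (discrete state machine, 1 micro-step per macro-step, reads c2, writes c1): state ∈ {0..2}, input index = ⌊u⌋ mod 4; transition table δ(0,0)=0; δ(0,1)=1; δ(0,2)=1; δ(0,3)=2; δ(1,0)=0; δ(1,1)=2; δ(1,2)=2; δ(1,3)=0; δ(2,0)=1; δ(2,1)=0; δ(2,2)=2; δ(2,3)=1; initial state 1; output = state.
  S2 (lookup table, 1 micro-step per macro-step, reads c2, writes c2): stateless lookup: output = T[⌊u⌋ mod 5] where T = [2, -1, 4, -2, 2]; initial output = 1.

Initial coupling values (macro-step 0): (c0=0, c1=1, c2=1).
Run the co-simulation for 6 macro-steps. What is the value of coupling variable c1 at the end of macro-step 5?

macro 1: S0 reads c1=1 → after 2×micro: 1; S1 reads c2=1 → after 1×micro: 2; S2 reads c2=1 → after 1×micro: -1 ⇒ (c0=1, c1=2, c2=-1)
macro 2: S0 reads c1=2 → after 2×micro: 0; S1 reads c2=-1 → after 1×micro: 1; S2 reads c2=-1 → after 1×micro: 2 ⇒ (c0=0, c1=1, c2=2)
macro 3: S0 reads c1=1 → after 2×micro: 1; S1 reads c2=2 → after 1×micro: 2; S2 reads c2=2 → after 1×micro: 4 ⇒ (c0=1, c1=2, c2=4)
macro 4: S0 reads c1=2 → after 2×micro: 0; S1 reads c2=4 → after 1×micro: 1; S2 reads c2=4 → after 1×micro: 2 ⇒ (c0=0, c1=1, c2=2)
macro 5: S0 reads c1=1 → after 2×micro: 1; S1 reads c2=2 → after 1×micro: 2; S2 reads c2=2 → after 1×micro: 4 ⇒ (c0=1, c1=2, c2=4)
macro 6: S0 reads c1=2 → after 2×micro: 0; S1 reads c2=4 → after 1×micro: 1; S2 reads c2=4 → after 1×micro: 2 ⇒ (c0=0, c1=1, c2=2)

c1 at macro-step 5 = 2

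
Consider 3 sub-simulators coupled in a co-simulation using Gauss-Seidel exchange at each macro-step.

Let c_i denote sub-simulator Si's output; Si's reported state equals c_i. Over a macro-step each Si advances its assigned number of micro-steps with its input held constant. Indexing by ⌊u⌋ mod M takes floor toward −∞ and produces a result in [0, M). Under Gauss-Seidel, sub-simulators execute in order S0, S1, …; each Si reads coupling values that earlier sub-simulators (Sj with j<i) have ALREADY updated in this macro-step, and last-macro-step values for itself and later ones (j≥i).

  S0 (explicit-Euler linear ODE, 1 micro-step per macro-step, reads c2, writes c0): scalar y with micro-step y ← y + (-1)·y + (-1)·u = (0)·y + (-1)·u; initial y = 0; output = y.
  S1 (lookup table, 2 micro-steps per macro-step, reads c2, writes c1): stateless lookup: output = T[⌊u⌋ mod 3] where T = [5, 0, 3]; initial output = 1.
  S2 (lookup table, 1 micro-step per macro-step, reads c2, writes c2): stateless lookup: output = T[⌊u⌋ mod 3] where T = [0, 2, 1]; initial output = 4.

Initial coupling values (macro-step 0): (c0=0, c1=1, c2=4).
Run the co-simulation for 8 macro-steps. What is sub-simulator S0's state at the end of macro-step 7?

macro 1: S0 reads c2=4 → after 1×micro: -4; S1 reads c2=4 → after 2×micro: 0; S2 reads c2=4 → after 1×micro: 2 ⇒ (c0=-4, c1=0, c2=2)
macro 2: S0 reads c2=2 → after 1×micro: -2; S1 reads c2=2 → after 2×micro: 3; S2 reads c2=2 → after 1×micro: 1 ⇒ (c0=-2, c1=3, c2=1)
macro 3: S0 reads c2=1 → after 1×micro: -1; S1 reads c2=1 → after 2×micro: 0; S2 reads c2=1 → after 1×micro: 2 ⇒ (c0=-1, c1=0, c2=2)
macro 4: S0 reads c2=2 → after 1×micro: -2; S1 reads c2=2 → after 2×micro: 3; S2 reads c2=2 → after 1×micro: 1 ⇒ (c0=-2, c1=3, c2=1)
macro 5: S0 reads c2=1 → after 1×micro: -1; S1 reads c2=1 → after 2×micro: 0; S2 reads c2=1 → after 1×micro: 2 ⇒ (c0=-1, c1=0, c2=2)
macro 6: S0 reads c2=2 → after 1×micro: -2; S1 reads c2=2 → after 2×micro: 3; S2 reads c2=2 → after 1×micro: 1 ⇒ (c0=-2, c1=3, c2=1)
macro 7: S0 reads c2=1 → after 1×micro: -1; S1 reads c2=1 → after 2×micro: 0; S2 reads c2=1 → after 1×micro: 2 ⇒ (c0=-1, c1=0, c2=2)
macro 8: S0 reads c2=2 → after 1×micro: -2; S1 reads c2=2 → after 2×micro: 3; S2 reads c2=2 → after 1×micro: 1 ⇒ (c0=-2, c1=3, c2=1)

S0 state at macro-step 7 = -1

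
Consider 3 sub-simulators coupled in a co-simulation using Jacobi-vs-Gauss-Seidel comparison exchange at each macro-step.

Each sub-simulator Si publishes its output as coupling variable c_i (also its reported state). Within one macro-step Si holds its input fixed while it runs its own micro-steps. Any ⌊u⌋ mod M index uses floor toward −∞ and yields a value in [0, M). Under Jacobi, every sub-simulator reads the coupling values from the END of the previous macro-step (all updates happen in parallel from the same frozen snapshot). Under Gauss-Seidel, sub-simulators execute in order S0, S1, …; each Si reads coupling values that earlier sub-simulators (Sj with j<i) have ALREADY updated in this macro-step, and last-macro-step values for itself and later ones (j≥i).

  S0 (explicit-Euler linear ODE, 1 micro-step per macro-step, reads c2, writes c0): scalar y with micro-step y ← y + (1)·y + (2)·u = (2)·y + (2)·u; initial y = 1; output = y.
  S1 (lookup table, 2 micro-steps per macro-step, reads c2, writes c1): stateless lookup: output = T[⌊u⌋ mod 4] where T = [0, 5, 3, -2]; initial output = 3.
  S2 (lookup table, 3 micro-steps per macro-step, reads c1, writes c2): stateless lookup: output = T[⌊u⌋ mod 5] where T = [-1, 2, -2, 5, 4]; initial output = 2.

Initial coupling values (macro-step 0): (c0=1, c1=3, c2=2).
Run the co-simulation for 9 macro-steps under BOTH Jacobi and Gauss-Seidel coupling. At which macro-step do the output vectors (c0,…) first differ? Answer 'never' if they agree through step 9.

first divergence at macro-step: 2

[Jacobi] macro 1: S0 reads c2=2 → after 1×micro: 6; S1 reads c2=2 → after 2×micro: 3; S2 reads c1=3 → after 3×micro: 5 ⇒ (c0=6, c1=3, c2=5)
[Jacobi] macro 2: S0 reads c2=5 → after 1×micro: 22; S1 reads c2=5 → after 2×micro: 5; S2 reads c1=3 → after 3×micro: 5 ⇒ (c0=22, c1=5, c2=5)
[Jacobi] macro 3: S0 reads c2=5 → after 1×micro: 54; S1 reads c2=5 → after 2×micro: 5; S2 reads c1=5 → after 3×micro: -1 ⇒ (c0=54, c1=5, c2=-1)
[Jacobi] macro 4: S0 reads c2=-1 → after 1×micro: 106; S1 reads c2=-1 → after 2×micro: -2; S2 reads c1=5 → after 3×micro: -1 ⇒ (c0=106, c1=-2, c2=-1)
[Jacobi] macro 5: S0 reads c2=-1 → after 1×micro: 210; S1 reads c2=-1 → after 2×micro: -2; S2 reads c1=-2 → after 3×micro: 5 ⇒ (c0=210, c1=-2, c2=5)
[Jacobi] macro 6: S0 reads c2=5 → after 1×micro: 430; S1 reads c2=5 → after 2×micro: 5; S2 reads c1=-2 → after 3×micro: 5 ⇒ (c0=430, c1=5, c2=5)
[Jacobi] macro 7: S0 reads c2=5 → after 1×micro: 870; S1 reads c2=5 → after 2×micro: 5; S2 reads c1=5 → after 3×micro: -1 ⇒ (c0=870, c1=5, c2=-1)
[Jacobi] macro 8: S0 reads c2=-1 → after 1×micro: 1738; S1 reads c2=-1 → after 2×micro: -2; S2 reads c1=5 → after 3×micro: -1 ⇒ (c0=1738, c1=-2, c2=-1)
[Jacobi] macro 9: S0 reads c2=-1 → after 1×micro: 3474; S1 reads c2=-1 → after 2×micro: -2; S2 reads c1=-2 → after 3×micro: 5 ⇒ (c0=3474, c1=-2, c2=5)
[Gauss-Seidel] macro 1: S0 reads c2=2 → after 1×micro: 6; S1 reads c2=2 → after 2×micro: 3; S2 reads c1=3 → after 3×micro: 5 ⇒ (c0=6, c1=3, c2=5)
[Gauss-Seidel] macro 2: S0 reads c2=5 → after 1×micro: 22; S1 reads c2=5 → after 2×micro: 5; S2 reads c1=5 → after 3×micro: -1 ⇒ (c0=22, c1=5, c2=-1)
[Gauss-Seidel] macro 3: S0 reads c2=-1 → after 1×micro: 42; S1 reads c2=-1 → after 2×micro: -2; S2 reads c1=-2 → after 3×micro: 5 ⇒ (c0=42, c1=-2, c2=5)
[Gauss-Seidel] macro 4: S0 reads c2=5 → after 1×micro: 94; S1 reads c2=5 → after 2×micro: 5; S2 reads c1=5 → after 3×micro: -1 ⇒ (c0=94, c1=5, c2=-1)
[Gauss-Seidel] macro 5: S0 reads c2=-1 → after 1×micro: 186; S1 reads c2=-1 → after 2×micro: -2; S2 reads c1=-2 → after 3×micro: 5 ⇒ (c0=186, c1=-2, c2=5)
[Gauss-Seidel] macro 6: S0 reads c2=5 → after 1×micro: 382; S1 reads c2=5 → after 2×micro: 5; S2 reads c1=5 → after 3×micro: -1 ⇒ (c0=382, c1=5, c2=-1)
[Gauss-Seidel] macro 7: S0 reads c2=-1 → after 1×micro: 762; S1 reads c2=-1 → after 2×micro: -2; S2 reads c1=-2 → after 3×micro: 5 ⇒ (c0=762, c1=-2, c2=5)
[Gauss-Seidel] macro 8: S0 reads c2=5 → after 1×micro: 1534; S1 reads c2=5 → after 2×micro: 5; S2 reads c1=5 → after 3×micro: -1 ⇒ (c0=1534, c1=5, c2=-1)
[Gauss-Seidel] macro 9: S0 reads c2=-1 → after 1×micro: 3066; S1 reads c2=-1 → after 2×micro: -2; S2 reads c1=-2 → after 3×micro: 5 ⇒ (c0=3066, c1=-2, c2=5)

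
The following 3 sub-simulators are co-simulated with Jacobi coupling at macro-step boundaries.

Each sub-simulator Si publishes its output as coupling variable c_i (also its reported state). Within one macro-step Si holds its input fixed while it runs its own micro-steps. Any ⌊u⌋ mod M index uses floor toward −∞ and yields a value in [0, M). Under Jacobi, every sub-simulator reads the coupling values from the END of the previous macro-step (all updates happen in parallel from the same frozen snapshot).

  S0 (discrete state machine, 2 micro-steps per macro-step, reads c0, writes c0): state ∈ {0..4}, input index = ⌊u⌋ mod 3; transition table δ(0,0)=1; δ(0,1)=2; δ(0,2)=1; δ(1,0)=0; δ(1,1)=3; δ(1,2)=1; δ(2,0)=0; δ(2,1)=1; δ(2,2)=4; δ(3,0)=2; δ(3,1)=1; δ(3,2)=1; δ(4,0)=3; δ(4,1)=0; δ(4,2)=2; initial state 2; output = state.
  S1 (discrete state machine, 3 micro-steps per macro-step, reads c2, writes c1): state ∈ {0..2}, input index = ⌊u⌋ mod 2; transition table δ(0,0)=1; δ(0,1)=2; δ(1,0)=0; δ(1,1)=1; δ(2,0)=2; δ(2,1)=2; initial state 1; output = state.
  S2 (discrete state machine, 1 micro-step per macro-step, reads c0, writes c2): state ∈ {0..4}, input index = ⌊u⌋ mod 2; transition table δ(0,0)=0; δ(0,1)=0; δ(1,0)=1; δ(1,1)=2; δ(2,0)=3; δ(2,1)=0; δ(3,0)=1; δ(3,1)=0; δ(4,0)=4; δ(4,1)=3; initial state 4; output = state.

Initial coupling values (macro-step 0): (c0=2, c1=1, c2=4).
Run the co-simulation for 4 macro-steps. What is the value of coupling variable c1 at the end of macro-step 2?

c1 at macro-step 2 = 1

macro 1: S0 reads c0=2 → after 2×micro: 2; S1 reads c2=4 → after 3×micro: 0; S2 reads c0=2 → after 1×micro: 4 ⇒ (c0=2, c1=0, c2=4)
macro 2: S0 reads c0=2 → after 2×micro: 2; S1 reads c2=4 → after 3×micro: 1; S2 reads c0=2 → after 1×micro: 4 ⇒ (c0=2, c1=1, c2=4)
macro 3: S0 reads c0=2 → after 2×micro: 2; S1 reads c2=4 → after 3×micro: 0; S2 reads c0=2 → after 1×micro: 4 ⇒ (c0=2, c1=0, c2=4)
macro 4: S0 reads c0=2 → after 2×micro: 2; S1 reads c2=4 → after 3×micro: 1; S2 reads c0=2 → after 1×micro: 4 ⇒ (c0=2, c1=1, c2=4)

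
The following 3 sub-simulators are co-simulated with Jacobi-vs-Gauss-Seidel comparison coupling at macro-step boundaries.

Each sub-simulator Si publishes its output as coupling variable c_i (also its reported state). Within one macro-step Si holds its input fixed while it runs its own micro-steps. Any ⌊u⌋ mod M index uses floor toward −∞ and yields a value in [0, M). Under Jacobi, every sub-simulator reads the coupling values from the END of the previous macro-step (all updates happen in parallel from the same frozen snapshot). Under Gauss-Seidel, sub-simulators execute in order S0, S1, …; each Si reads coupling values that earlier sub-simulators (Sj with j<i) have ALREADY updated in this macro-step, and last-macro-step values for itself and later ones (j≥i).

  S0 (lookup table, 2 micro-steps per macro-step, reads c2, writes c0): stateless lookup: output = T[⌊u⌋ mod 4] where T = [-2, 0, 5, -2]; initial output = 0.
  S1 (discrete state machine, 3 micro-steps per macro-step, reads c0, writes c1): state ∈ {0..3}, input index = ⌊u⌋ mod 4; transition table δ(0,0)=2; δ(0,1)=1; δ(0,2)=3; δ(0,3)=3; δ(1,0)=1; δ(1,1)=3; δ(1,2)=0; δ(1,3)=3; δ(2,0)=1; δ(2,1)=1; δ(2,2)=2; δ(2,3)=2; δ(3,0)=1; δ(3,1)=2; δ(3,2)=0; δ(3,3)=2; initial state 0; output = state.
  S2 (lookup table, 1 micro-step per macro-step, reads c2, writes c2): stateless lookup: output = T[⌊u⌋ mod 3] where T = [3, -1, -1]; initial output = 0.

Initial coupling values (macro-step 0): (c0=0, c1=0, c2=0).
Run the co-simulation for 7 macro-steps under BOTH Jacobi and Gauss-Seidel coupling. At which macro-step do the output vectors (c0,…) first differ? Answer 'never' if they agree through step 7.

[Jacobi] macro 1: S0 reads c2=0 → after 2×micro: -2; S1 reads c0=0 → after 3×micro: 1; S2 reads c2=0 → after 1×micro: 3 ⇒ (c0=-2, c1=1, c2=3)
[Jacobi] macro 2: S0 reads c2=3 → after 2×micro: -2; S1 reads c0=-2 → after 3×micro: 0; S2 reads c2=3 → after 1×micro: 3 ⇒ (c0=-2, c1=0, c2=3)
[Jacobi] macro 3: S0 reads c2=3 → after 2×micro: -2; S1 reads c0=-2 → after 3×micro: 3; S2 reads c2=3 → after 1×micro: 3 ⇒ (c0=-2, c1=3, c2=3)
[Jacobi] macro 4: S0 reads c2=3 → after 2×micro: -2; S1 reads c0=-2 → after 3×micro: 0; S2 reads c2=3 → after 1×micro: 3 ⇒ (c0=-2, c1=0, c2=3)
[Jacobi] macro 5: S0 reads c2=3 → after 2×micro: -2; S1 reads c0=-2 → after 3×micro: 3; S2 reads c2=3 → after 1×micro: 3 ⇒ (c0=-2, c1=3, c2=3)
[Jacobi] macro 6: S0 reads c2=3 → after 2×micro: -2; S1 reads c0=-2 → after 3×micro: 0; S2 reads c2=3 → after 1×micro: 3 ⇒ (c0=-2, c1=0, c2=3)
[Jacobi] macro 7: S0 reads c2=3 → after 2×micro: -2; S1 reads c0=-2 → after 3×micro: 3; S2 reads c2=3 → after 1×micro: 3 ⇒ (c0=-2, c1=3, c2=3)
[Gauss-Seidel] macro 1: S0 reads c2=0 → after 2×micro: -2; S1 reads c0=-2 → after 3×micro: 3; S2 reads c2=0 → after 1×micro: 3 ⇒ (c0=-2, c1=3, c2=3)
[Gauss-Seidel] macro 2: S0 reads c2=3 → after 2×micro: -2; S1 reads c0=-2 → after 3×micro: 0; S2 reads c2=3 → after 1×micro: 3 ⇒ (c0=-2, c1=0, c2=3)
[Gauss-Seidel] macro 3: S0 reads c2=3 → after 2×micro: -2; S1 reads c0=-2 → after 3×micro: 3; S2 reads c2=3 → after 1×micro: 3 ⇒ (c0=-2, c1=3, c2=3)
[Gauss-Seidel] macro 4: S0 reads c2=3 → after 2×micro: -2; S1 reads c0=-2 → after 3×micro: 0; S2 reads c2=3 → after 1×micro: 3 ⇒ (c0=-2, c1=0, c2=3)
[Gauss-Seidel] macro 5: S0 reads c2=3 → after 2×micro: -2; S1 reads c0=-2 → after 3×micro: 3; S2 reads c2=3 → after 1×micro: 3 ⇒ (c0=-2, c1=3, c2=3)
[Gauss-Seidel] macro 6: S0 reads c2=3 → after 2×micro: -2; S1 reads c0=-2 → after 3×micro: 0; S2 reads c2=3 → after 1×micro: 3 ⇒ (c0=-2, c1=0, c2=3)
[Gauss-Seidel] macro 7: S0 reads c2=3 → after 2×micro: -2; S1 reads c0=-2 → after 3×micro: 3; S2 reads c2=3 → after 1×micro: 3 ⇒ (c0=-2, c1=3, c2=3)

first divergence at macro-step: 1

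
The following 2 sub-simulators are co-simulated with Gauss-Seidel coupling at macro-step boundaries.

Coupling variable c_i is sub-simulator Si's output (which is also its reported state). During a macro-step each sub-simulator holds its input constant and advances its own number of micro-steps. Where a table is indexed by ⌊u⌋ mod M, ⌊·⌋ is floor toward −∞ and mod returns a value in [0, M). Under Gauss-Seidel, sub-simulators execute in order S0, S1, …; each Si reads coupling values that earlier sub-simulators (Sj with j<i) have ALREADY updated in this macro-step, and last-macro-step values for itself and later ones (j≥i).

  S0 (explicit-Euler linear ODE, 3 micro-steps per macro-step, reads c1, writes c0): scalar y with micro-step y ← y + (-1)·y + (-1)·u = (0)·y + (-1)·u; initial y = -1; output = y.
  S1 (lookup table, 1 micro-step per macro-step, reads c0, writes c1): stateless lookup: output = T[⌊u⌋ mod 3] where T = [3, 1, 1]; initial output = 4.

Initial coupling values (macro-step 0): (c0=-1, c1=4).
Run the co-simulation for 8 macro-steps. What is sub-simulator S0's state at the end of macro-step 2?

macro 1: S0 reads c1=4 → after 3×micro: -4; S1 reads c0=-4 → after 1×micro: 1 ⇒ (c0=-4, c1=1)
macro 2: S0 reads c1=1 → after 3×micro: -1; S1 reads c0=-1 → after 1×micro: 1 ⇒ (c0=-1, c1=1)
macro 3: S0 reads c1=1 → after 3×micro: -1; S1 reads c0=-1 → after 1×micro: 1 ⇒ (c0=-1, c1=1)
macro 4: S0 reads c1=1 → after 3×micro: -1; S1 reads c0=-1 → after 1×micro: 1 ⇒ (c0=-1, c1=1)
macro 5: S0 reads c1=1 → after 3×micro: -1; S1 reads c0=-1 → after 1×micro: 1 ⇒ (c0=-1, c1=1)
macro 6: S0 reads c1=1 → after 3×micro: -1; S1 reads c0=-1 → after 1×micro: 1 ⇒ (c0=-1, c1=1)
macro 7: S0 reads c1=1 → after 3×micro: -1; S1 reads c0=-1 → after 1×micro: 1 ⇒ (c0=-1, c1=1)
macro 8: S0 reads c1=1 → after 3×micro: -1; S1 reads c0=-1 → after 1×micro: 1 ⇒ (c0=-1, c1=1)

S0 state at macro-step 2 = -1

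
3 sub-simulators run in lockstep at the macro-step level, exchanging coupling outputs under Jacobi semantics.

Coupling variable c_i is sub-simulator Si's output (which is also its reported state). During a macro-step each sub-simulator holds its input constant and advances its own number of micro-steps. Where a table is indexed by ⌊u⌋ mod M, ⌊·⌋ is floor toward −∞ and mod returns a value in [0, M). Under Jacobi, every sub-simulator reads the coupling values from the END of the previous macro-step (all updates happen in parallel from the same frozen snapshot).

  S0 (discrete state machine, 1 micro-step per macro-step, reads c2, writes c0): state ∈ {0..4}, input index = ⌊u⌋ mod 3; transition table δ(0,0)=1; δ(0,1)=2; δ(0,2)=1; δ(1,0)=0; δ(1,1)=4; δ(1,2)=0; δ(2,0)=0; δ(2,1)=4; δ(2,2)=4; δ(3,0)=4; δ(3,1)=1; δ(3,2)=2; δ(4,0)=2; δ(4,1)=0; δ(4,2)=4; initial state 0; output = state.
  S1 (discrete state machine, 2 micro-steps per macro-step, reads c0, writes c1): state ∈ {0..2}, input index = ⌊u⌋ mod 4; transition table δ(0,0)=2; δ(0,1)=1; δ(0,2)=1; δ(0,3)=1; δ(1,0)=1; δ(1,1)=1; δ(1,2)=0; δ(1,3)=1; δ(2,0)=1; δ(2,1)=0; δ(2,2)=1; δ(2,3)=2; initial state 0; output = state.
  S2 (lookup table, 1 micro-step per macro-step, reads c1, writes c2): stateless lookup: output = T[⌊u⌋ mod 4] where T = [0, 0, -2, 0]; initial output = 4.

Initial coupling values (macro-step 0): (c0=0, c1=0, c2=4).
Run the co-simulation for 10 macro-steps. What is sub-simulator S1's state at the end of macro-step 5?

S1 state at macro-step 5 = 1

macro 1: S0 reads c2=4 → after 1×micro: 2; S1 reads c0=0 → after 2×micro: 1; S2 reads c1=0 → after 1×micro: 0 ⇒ (c0=2, c1=1, c2=0)
macro 2: S0 reads c2=0 → after 1×micro: 0; S1 reads c0=2 → after 2×micro: 1; S2 reads c1=1 → after 1×micro: 0 ⇒ (c0=0, c1=1, c2=0)
macro 3: S0 reads c2=0 → after 1×micro: 1; S1 reads c0=0 → after 2×micro: 1; S2 reads c1=1 → after 1×micro: 0 ⇒ (c0=1, c1=1, c2=0)
macro 4: S0 reads c2=0 → after 1×micro: 0; S1 reads c0=1 → after 2×micro: 1; S2 reads c1=1 → after 1×micro: 0 ⇒ (c0=0, c1=1, c2=0)
macro 5: S0 reads c2=0 → after 1×micro: 1; S1 reads c0=0 → after 2×micro: 1; S2 reads c1=1 → after 1×micro: 0 ⇒ (c0=1, c1=1, c2=0)
macro 6: S0 reads c2=0 → after 1×micro: 0; S1 reads c0=1 → after 2×micro: 1; S2 reads c1=1 → after 1×micro: 0 ⇒ (c0=0, c1=1, c2=0)
macro 7: S0 reads c2=0 → after 1×micro: 1; S1 reads c0=0 → after 2×micro: 1; S2 reads c1=1 → after 1×micro: 0 ⇒ (c0=1, c1=1, c2=0)
macro 8: S0 reads c2=0 → after 1×micro: 0; S1 reads c0=1 → after 2×micro: 1; S2 reads c1=1 → after 1×micro: 0 ⇒ (c0=0, c1=1, c2=0)
macro 9: S0 reads c2=0 → after 1×micro: 1; S1 reads c0=0 → after 2×micro: 1; S2 reads c1=1 → after 1×micro: 0 ⇒ (c0=1, c1=1, c2=0)
macro 10: S0 reads c2=0 → after 1×micro: 0; S1 reads c0=1 → after 2×micro: 1; S2 reads c1=1 → after 1×micro: 0 ⇒ (c0=0, c1=1, c2=0)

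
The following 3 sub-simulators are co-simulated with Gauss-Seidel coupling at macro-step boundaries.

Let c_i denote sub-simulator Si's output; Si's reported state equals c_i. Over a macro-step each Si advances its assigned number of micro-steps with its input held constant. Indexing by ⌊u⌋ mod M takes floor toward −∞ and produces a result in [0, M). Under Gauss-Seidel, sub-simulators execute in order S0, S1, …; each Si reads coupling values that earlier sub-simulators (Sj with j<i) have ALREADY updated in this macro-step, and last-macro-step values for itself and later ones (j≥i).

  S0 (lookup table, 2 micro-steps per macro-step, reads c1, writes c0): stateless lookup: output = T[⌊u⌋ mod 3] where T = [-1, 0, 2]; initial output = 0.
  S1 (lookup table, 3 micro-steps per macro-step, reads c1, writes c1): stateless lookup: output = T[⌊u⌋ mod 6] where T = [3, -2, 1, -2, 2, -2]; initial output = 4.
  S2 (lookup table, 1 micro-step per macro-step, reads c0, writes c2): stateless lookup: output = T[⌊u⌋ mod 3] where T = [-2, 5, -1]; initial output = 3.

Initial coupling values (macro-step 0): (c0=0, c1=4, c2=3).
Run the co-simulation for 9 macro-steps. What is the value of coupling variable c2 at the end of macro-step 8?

c2 at macro-step 8 = -1

macro 1: S0 reads c1=4 → after 2×micro: 0; S1 reads c1=4 → after 3×micro: 2; S2 reads c0=0 → after 1×micro: -2 ⇒ (c0=0, c1=2, c2=-2)
macro 2: S0 reads c1=2 → after 2×micro: 2; S1 reads c1=2 → after 3×micro: 1; S2 reads c0=2 → after 1×micro: -1 ⇒ (c0=2, c1=1, c2=-1)
macro 3: S0 reads c1=1 → after 2×micro: 0; S1 reads c1=1 → after 3×micro: -2; S2 reads c0=0 → after 1×micro: -2 ⇒ (c0=0, c1=-2, c2=-2)
macro 4: S0 reads c1=-2 → after 2×micro: 0; S1 reads c1=-2 → after 3×micro: 2; S2 reads c0=0 → after 1×micro: -2 ⇒ (c0=0, c1=2, c2=-2)
macro 5: S0 reads c1=2 → after 2×micro: 2; S1 reads c1=2 → after 3×micro: 1; S2 reads c0=2 → after 1×micro: -1 ⇒ (c0=2, c1=1, c2=-1)
macro 6: S0 reads c1=1 → after 2×micro: 0; S1 reads c1=1 → after 3×micro: -2; S2 reads c0=0 → after 1×micro: -2 ⇒ (c0=0, c1=-2, c2=-2)
macro 7: S0 reads c1=-2 → after 2×micro: 0; S1 reads c1=-2 → after 3×micro: 2; S2 reads c0=0 → after 1×micro: -2 ⇒ (c0=0, c1=2, c2=-2)
macro 8: S0 reads c1=2 → after 2×micro: 2; S1 reads c1=2 → after 3×micro: 1; S2 reads c0=2 → after 1×micro: -1 ⇒ (c0=2, c1=1, c2=-1)
macro 9: S0 reads c1=1 → after 2×micro: 0; S1 reads c1=1 → after 3×micro: -2; S2 reads c0=0 → after 1×micro: -2 ⇒ (c0=0, c1=-2, c2=-2)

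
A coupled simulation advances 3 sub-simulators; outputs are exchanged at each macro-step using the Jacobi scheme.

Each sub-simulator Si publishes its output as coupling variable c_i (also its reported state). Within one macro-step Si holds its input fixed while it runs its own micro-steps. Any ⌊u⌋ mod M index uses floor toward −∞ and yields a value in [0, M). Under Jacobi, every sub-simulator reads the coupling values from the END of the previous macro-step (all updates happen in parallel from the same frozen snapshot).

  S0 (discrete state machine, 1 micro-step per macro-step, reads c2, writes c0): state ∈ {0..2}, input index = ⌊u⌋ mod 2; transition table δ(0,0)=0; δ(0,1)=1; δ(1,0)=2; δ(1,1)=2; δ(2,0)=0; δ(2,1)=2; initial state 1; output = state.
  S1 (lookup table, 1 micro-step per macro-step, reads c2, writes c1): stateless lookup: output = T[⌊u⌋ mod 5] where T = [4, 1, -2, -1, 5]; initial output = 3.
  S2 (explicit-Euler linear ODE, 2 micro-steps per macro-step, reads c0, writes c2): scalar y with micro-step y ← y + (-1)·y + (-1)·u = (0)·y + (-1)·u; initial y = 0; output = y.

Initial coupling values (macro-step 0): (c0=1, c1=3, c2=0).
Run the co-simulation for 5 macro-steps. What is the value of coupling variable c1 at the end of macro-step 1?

c1 at macro-step 1 = 4

macro 1: S0 reads c2=0 → after 1×micro: 2; S1 reads c2=0 → after 1×micro: 4; S2 reads c0=1 → after 2×micro: -1 ⇒ (c0=2, c1=4, c2=-1)
macro 2: S0 reads c2=-1 → after 1×micro: 2; S1 reads c2=-1 → after 1×micro: 5; S2 reads c0=2 → after 2×micro: -2 ⇒ (c0=2, c1=5, c2=-2)
macro 3: S0 reads c2=-2 → after 1×micro: 0; S1 reads c2=-2 → after 1×micro: -1; S2 reads c0=2 → after 2×micro: -2 ⇒ (c0=0, c1=-1, c2=-2)
macro 4: S0 reads c2=-2 → after 1×micro: 0; S1 reads c2=-2 → after 1×micro: -1; S2 reads c0=0 → after 2×micro: 0 ⇒ (c0=0, c1=-1, c2=0)
macro 5: S0 reads c2=0 → after 1×micro: 0; S1 reads c2=0 → after 1×micro: 4; S2 reads c0=0 → after 2×micro: 0 ⇒ (c0=0, c1=4, c2=0)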